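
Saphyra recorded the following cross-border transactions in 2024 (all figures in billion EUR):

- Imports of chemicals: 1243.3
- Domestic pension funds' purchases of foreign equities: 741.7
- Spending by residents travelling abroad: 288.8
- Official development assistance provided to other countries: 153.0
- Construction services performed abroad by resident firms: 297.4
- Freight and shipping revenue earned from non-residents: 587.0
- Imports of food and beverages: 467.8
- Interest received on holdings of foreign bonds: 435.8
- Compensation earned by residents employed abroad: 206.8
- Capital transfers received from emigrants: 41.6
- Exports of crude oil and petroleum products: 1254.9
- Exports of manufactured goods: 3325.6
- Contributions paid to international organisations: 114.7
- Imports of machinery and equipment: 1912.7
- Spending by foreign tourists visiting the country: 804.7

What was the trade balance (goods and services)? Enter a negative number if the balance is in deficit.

2357.0

Goods: -1912.7 - 467.8 + 1254.9 + 3325.6 - 1243.3 = 956.7
Services: 587.0 - 288.8 + 804.7 + 297.4 = 1400.3
Trade balance = 956.7 + 1400.3 = 2357.0
(Excluded from the trade balance — financial account: domestic pension funds' purchases of foreign equities 741.7; secondary income: official development assistance provided to other countries 153.0, contributions paid to international organisations 114.7; primary income: interest received on holdings of foreign bonds 435.8, compensation earned by residents employed abroad 206.8; capital account: capital transfers received from emigrants 41.6.)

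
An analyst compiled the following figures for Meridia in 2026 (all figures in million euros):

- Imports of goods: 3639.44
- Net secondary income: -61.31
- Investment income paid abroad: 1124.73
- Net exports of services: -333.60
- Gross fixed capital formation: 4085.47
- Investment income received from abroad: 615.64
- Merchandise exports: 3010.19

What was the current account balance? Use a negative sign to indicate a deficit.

Goods balance = 3010.19 - 3639.44 = -629.25
Services balance = -333.60
Trade balance (goods + services) = -629.25 + (-333.60) = -962.85
Net primary income = 615.64 - 1124.73 = -509.09
Net secondary income = -61.31
Current account = -962.85 + (-509.09) + (-61.31) = -1533.25

-1533.25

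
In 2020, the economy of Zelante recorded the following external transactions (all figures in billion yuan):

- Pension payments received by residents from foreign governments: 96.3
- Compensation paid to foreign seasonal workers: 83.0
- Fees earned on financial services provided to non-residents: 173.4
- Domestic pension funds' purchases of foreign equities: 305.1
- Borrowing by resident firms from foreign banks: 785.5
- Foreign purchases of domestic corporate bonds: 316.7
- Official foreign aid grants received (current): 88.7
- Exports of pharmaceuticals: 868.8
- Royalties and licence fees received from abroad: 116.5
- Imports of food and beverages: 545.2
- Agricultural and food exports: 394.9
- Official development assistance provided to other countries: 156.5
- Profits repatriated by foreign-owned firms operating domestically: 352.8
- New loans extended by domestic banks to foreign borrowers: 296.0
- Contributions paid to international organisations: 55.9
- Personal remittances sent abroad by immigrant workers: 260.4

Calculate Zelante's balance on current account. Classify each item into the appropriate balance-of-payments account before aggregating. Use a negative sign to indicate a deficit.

284.8

Goods: 868.8 + 394.9 - 545.2 = 718.5
Services: 116.5 + 173.4 = 289.9
Primary income: -352.8 - 83.0 = -435.8
Secondary income: 96.3 - 260.4 - 55.9 - 156.5 + 88.7 = -287.8
Current account = 718.5 + 289.9 + (-435.8) + (-287.8) = 284.8
(Excluded from the current account — financial account: domestic pension funds' purchases of foreign equities 305.1, borrowing by resident firms from foreign banks 785.5, foreign purchases of domestic corporate bonds 316.7, new loans extended by domestic banks to foreign borrowers 296.0.)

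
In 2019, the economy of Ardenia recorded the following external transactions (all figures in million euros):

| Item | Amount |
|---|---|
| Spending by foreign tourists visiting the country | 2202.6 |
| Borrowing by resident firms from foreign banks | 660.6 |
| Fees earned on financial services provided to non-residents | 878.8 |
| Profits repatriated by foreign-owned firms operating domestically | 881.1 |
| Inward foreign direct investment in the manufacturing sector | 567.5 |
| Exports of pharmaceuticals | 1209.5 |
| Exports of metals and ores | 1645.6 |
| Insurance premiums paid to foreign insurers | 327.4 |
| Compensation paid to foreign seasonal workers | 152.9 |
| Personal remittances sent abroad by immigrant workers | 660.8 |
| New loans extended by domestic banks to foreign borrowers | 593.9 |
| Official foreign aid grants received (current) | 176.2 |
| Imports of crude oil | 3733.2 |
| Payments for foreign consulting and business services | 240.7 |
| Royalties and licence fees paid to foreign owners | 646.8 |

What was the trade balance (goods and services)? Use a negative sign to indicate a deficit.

Goods: 1209.5 - 3733.2 + 1645.6 = -878.1
Services: 878.8 + 2202.6 - 327.4 - 240.7 - 646.8 = 1866.5
Trade balance = -878.1 + 1866.5 = 988.4
(Excluded from the trade balance — financial account: borrowing by resident firms from foreign banks 660.6, inward foreign direct investment in the manufacturing sector 567.5, new loans extended by domestic banks to foreign borrowers 593.9; primary income: profits repatriated by foreign-owned firms operating domestically 881.1, compensation paid to foreign seasonal workers 152.9; secondary income: personal remittances sent abroad by immigrant workers 660.8, official foreign aid grants received (current) 176.2.)

988.4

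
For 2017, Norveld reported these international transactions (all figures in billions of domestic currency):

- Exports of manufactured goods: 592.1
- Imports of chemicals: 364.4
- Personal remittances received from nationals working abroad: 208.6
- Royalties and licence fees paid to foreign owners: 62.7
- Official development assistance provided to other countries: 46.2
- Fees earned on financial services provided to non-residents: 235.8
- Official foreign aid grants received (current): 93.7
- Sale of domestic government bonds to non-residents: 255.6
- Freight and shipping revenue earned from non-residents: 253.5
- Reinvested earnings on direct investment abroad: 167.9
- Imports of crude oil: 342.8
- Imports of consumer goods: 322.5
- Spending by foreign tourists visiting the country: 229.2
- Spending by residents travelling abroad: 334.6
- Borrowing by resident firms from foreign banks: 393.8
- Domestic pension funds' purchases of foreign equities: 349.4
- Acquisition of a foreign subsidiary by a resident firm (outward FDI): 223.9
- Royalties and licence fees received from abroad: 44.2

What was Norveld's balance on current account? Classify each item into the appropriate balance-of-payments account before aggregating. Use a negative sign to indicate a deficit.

351.8

Goods: -322.5 - 364.4 + 592.1 - 342.8 = -437.6
Services: 44.2 + 253.5 - 62.7 - 334.6 + 229.2 + 235.8 = 365.4
Primary income: 167.9
Secondary income: 93.7 - 46.2 + 208.6 = 256.1
Current account = (-437.6) + 365.4 + 167.9 + 256.1 = 351.8
(Excluded from the current account — financial account: sale of domestic government bonds to non-residents 255.6, borrowing by resident firms from foreign banks 393.8, domestic pension funds' purchases of foreign equities 349.4, acquisition of a foreign subsidiary by a resident firm (outward FDI) 223.9.)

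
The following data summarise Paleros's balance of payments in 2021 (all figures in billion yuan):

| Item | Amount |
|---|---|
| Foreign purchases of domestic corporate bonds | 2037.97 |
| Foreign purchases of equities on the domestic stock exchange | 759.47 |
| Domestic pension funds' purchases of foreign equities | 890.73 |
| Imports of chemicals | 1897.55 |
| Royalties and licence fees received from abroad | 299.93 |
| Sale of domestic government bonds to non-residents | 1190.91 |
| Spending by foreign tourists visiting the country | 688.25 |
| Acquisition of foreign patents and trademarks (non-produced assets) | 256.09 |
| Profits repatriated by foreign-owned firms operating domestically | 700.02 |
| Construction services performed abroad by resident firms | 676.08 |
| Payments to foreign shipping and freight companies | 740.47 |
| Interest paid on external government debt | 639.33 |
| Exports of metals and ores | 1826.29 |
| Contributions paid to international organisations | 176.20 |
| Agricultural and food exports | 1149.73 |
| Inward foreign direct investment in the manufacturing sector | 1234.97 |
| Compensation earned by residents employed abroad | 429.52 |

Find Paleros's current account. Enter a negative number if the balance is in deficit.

916.23

Goods: 1149.73 - 1897.55 + 1826.29 = 1078.47
Services: 676.08 + 299.93 + 688.25 - 740.47 = 923.79
Primary income: -639.33 + 429.52 - 700.02 = -909.83
Secondary income: -176.20
Current account = 1078.47 + 923.79 + (-909.83) + (-176.20) = 916.23
(Excluded from the current account — financial account: foreign purchases of domestic corporate bonds 2037.97, foreign purchases of equities on the domestic stock exchange 759.47, domestic pension funds' purchases of foreign equities 890.73, sale of domestic government bonds to non-residents 1190.91, inward foreign direct investment in the manufacturing sector 1234.97; capital account: acquisition of foreign patents and trademarks (non-produced assets) 256.09.)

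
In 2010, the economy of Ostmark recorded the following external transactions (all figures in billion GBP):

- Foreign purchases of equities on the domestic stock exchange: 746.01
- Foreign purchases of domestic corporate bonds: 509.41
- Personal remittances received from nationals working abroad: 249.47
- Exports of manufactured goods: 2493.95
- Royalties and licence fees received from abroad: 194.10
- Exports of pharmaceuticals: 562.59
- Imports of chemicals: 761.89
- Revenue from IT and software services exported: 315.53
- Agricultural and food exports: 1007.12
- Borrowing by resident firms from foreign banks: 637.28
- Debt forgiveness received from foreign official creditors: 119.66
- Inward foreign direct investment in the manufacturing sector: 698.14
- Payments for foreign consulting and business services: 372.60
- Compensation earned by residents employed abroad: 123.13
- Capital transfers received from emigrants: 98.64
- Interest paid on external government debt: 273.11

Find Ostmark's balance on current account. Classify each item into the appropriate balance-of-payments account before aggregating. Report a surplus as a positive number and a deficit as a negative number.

Goods: 1007.12 + 2493.95 + 562.59 - 761.89 = 3301.77
Services: 194.10 - 372.60 + 315.53 = 137.03
Primary income: 123.13 - 273.11 = -149.98
Secondary income: 249.47
Current account = 3301.77 + 137.03 + (-149.98) + 249.47 = 3538.29
(Excluded from the current account — financial account: foreign purchases of equities on the domestic stock exchange 746.01, foreign purchases of domestic corporate bonds 509.41, borrowing by resident firms from foreign banks 637.28, inward foreign direct investment in the manufacturing sector 698.14; capital account: debt forgiveness received from foreign official creditors 119.66, capital transfers received from emigrants 98.64.)

3538.29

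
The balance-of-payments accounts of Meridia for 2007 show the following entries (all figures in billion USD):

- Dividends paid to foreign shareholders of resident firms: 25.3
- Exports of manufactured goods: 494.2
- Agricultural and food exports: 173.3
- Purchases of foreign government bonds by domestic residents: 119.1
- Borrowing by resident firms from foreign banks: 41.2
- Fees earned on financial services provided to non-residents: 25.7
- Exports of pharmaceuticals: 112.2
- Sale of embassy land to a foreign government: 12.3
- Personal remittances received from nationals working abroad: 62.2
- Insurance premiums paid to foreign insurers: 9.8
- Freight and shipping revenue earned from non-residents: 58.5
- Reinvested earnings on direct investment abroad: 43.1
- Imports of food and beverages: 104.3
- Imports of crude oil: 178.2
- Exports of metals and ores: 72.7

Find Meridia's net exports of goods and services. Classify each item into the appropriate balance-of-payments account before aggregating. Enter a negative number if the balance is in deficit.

Goods: -178.2 + 72.7 + 494.2 + 173.3 - 104.3 + 112.2 = 569.9
Services: 25.7 - 9.8 + 58.5 = 74.4
Trade balance = 569.9 + 74.4 = 644.3
(Excluded from the trade balance — primary income: dividends paid to foreign shareholders of resident firms 25.3, reinvested earnings on direct investment abroad 43.1; financial account: purchases of foreign government bonds by domestic residents 119.1, borrowing by resident firms from foreign banks 41.2; capital account: sale of embassy land to a foreign government 12.3; secondary income: personal remittances received from nationals working abroad 62.2.)

644.3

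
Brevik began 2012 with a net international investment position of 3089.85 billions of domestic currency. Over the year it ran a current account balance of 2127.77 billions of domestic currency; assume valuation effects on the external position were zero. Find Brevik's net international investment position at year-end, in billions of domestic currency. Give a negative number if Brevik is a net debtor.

With no valuation effects, change in NIIP = current account = 2127.77
End-of-year NIIP = 3089.85 + 2127.77 = 5217.62

5217.62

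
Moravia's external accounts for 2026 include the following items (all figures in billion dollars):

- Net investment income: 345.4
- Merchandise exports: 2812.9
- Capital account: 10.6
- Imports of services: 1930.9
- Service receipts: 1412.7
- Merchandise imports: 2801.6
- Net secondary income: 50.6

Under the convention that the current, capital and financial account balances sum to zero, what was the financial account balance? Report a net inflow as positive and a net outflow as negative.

Goods balance = 2812.9 - 2801.6 = 11.3
Services balance = 1412.7 - 1930.9 = -518.2
Trade balance (goods + services) = 11.3 + (-518.2) = -506.9
Net primary income = 345.4
Net secondary income = 50.6
Current account = -506.9 + 345.4 + 50.6 = -110.9
Financial account = -(-110.9 + 10.6) = 100.3

100.3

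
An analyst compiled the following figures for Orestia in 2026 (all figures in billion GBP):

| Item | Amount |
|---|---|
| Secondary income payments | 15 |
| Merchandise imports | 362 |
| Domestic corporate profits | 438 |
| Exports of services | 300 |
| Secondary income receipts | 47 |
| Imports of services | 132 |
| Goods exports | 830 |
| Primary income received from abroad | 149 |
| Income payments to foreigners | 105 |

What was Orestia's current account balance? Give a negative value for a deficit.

Goods balance = 830 - 362 = 468
Services balance = 300 - 132 = 168
Trade balance (goods + services) = 468 + 168 = 636
Net primary income = 149 - 105 = 44
Net secondary income = 47 - 15 = 32
Current account = 636 + 44 + 32 = 712

712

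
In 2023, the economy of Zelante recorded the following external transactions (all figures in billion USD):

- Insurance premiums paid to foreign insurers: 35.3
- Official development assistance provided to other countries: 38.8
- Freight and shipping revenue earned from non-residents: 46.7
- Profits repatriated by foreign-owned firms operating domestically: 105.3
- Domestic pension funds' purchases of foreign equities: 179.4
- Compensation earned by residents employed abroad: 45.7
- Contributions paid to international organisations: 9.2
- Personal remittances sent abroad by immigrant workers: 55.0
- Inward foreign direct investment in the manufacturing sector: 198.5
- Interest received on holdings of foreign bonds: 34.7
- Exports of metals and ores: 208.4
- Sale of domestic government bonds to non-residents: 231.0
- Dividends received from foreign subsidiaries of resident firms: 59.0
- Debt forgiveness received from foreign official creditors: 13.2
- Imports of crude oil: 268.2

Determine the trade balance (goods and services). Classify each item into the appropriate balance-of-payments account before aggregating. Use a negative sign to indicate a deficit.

Goods: 208.4 - 268.2 = -59.8
Services: 46.7 - 35.3 = 11.4
Trade balance = -59.8 + 11.4 = -48.4
(Excluded from the trade balance — secondary income: official development assistance provided to other countries 38.8, contributions paid to international organisations 9.2, personal remittances sent abroad by immigrant workers 55.0; primary income: profits repatriated by foreign-owned firms operating domestically 105.3, compensation earned by residents employed abroad 45.7, interest received on holdings of foreign bonds 34.7, dividends received from foreign subsidiaries of resident firms 59.0; financial account: domestic pension funds' purchases of foreign equities 179.4, inward foreign direct investment in the manufacturing sector 198.5, sale of domestic government bonds to non-residents 231.0; capital account: debt forgiveness received from foreign official creditors 13.2.)

-48.4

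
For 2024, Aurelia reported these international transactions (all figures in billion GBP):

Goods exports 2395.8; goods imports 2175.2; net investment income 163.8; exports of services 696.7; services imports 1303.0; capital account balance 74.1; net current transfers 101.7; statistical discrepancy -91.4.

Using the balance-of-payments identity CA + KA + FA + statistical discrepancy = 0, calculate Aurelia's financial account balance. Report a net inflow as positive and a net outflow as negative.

Goods balance = 2395.8 - 2175.2 = 220.6
Services balance = 696.7 - 1303.0 = -606.3
Trade balance (goods + services) = 220.6 + (-606.3) = -385.7
Net primary income = 163.8
Net secondary income = 101.7
Current account = -385.7 + 163.8 + 101.7 = -120.2
Financial account = -(-120.2 + 74.1 + (-91.4)) = 137.5

137.5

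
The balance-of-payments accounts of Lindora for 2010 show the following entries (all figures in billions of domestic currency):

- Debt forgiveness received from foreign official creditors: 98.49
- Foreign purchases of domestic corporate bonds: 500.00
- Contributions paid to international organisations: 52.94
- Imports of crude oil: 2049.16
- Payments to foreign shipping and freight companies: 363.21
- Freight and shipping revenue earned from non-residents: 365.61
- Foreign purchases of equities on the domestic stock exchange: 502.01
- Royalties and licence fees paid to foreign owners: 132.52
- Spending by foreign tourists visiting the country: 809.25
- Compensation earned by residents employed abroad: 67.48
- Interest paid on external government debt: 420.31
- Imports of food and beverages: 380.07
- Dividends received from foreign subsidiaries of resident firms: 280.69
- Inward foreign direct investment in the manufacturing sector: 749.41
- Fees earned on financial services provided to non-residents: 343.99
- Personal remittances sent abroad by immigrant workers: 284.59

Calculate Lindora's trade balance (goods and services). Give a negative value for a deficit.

Goods: -2049.16 - 380.07 = -2429.23
Services: 809.25 - 363.21 - 132.52 + 343.99 + 365.61 = 1023.12
Trade balance = -2429.23 + 1023.12 = -1406.11
(Excluded from the trade balance — capital account: debt forgiveness received from foreign official creditors 98.49; financial account: foreign purchases of domestic corporate bonds 500.00, foreign purchases of equities on the domestic stock exchange 502.01, inward foreign direct investment in the manufacturing sector 749.41; secondary income: contributions paid to international organisations 52.94, personal remittances sent abroad by immigrant workers 284.59; primary income: compensation earned by residents employed abroad 67.48, interest paid on external government debt 420.31, dividends received from foreign subsidiaries of resident firms 280.69.)

-1406.11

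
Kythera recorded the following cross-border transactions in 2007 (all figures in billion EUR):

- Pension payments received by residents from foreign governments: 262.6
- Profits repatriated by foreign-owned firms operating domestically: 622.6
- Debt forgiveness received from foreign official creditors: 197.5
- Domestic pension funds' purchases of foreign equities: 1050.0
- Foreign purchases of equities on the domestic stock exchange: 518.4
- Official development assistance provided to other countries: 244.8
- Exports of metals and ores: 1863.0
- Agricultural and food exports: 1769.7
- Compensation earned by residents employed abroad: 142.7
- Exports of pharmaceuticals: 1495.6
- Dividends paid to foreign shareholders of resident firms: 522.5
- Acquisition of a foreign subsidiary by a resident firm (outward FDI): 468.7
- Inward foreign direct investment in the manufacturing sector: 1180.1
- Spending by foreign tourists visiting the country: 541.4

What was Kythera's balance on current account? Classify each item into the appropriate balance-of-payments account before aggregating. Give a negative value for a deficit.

4685.1

Goods: 1863.0 + 1769.7 + 1495.6 = 5128.3
Services: 541.4
Primary income: -522.5 - 622.6 + 142.7 = -1002.4
Secondary income: 262.6 - 244.8 = 17.8
Current account = 5128.3 + 541.4 + (-1002.4) + 17.8 = 4685.1
(Excluded from the current account — capital account: debt forgiveness received from foreign official creditors 197.5; financial account: domestic pension funds' purchases of foreign equities 1050.0, foreign purchases of equities on the domestic stock exchange 518.4, acquisition of a foreign subsidiary by a resident firm (outward FDI) 468.7, inward foreign direct investment in the manufacturing sector 1180.1.)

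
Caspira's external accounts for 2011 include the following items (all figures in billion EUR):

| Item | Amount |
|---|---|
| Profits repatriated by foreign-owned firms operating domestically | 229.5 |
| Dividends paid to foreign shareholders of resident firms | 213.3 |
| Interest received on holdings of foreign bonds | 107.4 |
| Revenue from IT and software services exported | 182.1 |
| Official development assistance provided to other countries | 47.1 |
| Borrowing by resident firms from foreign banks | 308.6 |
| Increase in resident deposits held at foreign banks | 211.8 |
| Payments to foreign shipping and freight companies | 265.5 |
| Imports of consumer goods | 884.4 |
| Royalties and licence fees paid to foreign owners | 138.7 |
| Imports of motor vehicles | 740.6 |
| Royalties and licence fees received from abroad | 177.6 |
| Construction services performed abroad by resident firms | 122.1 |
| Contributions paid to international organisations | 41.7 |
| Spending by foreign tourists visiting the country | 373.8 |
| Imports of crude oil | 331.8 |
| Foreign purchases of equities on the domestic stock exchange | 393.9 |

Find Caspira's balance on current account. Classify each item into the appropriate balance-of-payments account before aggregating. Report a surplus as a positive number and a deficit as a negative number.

-1929.6

Goods: -884.4 - 331.8 - 740.6 = -1956.8
Services: 177.6 + 182.1 + 122.1 - 138.7 - 265.5 + 373.8 = 451.4
Primary income: 107.4 - 213.3 - 229.5 = -335.4
Secondary income: -41.7 - 47.1 = -88.8
Current account = (-1956.8) + 451.4 + (-335.4) + (-88.8) = -1929.6
(Excluded from the current account — financial account: borrowing by resident firms from foreign banks 308.6, increase in resident deposits held at foreign banks 211.8, foreign purchases of equities on the domestic stock exchange 393.9.)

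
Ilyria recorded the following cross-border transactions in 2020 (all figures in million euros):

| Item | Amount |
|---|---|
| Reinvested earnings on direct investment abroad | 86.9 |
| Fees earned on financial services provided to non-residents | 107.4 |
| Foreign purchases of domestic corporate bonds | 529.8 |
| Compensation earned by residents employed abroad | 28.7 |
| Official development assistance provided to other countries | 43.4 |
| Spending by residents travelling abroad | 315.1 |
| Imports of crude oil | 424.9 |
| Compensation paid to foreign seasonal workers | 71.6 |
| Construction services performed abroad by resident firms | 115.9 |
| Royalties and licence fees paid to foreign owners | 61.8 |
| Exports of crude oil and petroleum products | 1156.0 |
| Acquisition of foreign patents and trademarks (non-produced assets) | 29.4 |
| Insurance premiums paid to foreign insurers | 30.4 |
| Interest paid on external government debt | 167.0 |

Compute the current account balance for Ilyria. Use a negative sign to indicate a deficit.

380.7

Goods: 1156.0 - 424.9 = 731.1
Services: -61.8 + 107.4 - 315.1 + 115.9 - 30.4 = -184.0
Primary income: 86.9 + 28.7 - 71.6 - 167.0 = -123.0
Secondary income: -43.4
Current account = 731.1 + (-184.0) + (-123.0) + (-43.4) = 380.7
(Excluded from the current account — financial account: foreign purchases of domestic corporate bonds 529.8; capital account: acquisition of foreign patents and trademarks (non-produced assets) 29.4.)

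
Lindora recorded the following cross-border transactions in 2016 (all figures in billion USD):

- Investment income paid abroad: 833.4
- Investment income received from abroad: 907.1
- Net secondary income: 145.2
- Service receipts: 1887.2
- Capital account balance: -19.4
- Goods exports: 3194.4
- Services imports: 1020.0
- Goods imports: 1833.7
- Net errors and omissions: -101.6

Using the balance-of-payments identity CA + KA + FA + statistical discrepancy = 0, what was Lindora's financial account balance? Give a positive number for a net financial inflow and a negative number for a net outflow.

-2325.8

Goods balance = 3194.4 - 1833.7 = 1360.7
Services balance = 1887.2 - 1020.0 = 867.2
Trade balance (goods + services) = 1360.7 + 867.2 = 2227.9
Net primary income = 907.1 - 833.4 = 73.7
Net secondary income = 145.2
Current account = 2227.9 + 73.7 + 145.2 = 2446.8
Financial account = -(2446.8 + (-19.4) + (-101.6)) = -2325.8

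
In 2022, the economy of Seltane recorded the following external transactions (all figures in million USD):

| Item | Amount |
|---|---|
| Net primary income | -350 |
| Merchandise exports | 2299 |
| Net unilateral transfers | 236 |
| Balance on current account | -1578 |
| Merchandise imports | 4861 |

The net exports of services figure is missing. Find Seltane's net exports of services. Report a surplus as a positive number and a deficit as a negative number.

Current account = goods balance + services balance + net primary income + net secondary income
Sum of the known components = -2676
Net exports of services = CA - (known components) = -1578 - (-2676) = 1098

1098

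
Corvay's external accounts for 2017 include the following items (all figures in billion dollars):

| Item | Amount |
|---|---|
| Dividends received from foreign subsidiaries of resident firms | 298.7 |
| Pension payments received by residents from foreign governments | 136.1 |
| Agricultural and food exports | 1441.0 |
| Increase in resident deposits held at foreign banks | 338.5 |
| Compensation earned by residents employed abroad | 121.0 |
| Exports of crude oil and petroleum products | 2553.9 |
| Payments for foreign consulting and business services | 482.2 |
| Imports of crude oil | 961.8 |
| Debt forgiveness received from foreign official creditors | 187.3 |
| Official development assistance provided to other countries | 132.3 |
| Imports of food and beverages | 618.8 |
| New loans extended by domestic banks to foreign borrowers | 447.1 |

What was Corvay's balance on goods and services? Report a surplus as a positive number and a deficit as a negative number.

1932.1

Goods: 2553.9 - 961.8 + 1441.0 - 618.8 = 2414.3
Services: -482.2
Trade balance = 2414.3 + (-482.2) = 1932.1
(Excluded from the trade balance — primary income: dividends received from foreign subsidiaries of resident firms 298.7, compensation earned by residents employed abroad 121.0; secondary income: pension payments received by residents from foreign governments 136.1, official development assistance provided to other countries 132.3; financial account: increase in resident deposits held at foreign banks 338.5, new loans extended by domestic banks to foreign borrowers 447.1; capital account: debt forgiveness received from foreign official creditors 187.3.)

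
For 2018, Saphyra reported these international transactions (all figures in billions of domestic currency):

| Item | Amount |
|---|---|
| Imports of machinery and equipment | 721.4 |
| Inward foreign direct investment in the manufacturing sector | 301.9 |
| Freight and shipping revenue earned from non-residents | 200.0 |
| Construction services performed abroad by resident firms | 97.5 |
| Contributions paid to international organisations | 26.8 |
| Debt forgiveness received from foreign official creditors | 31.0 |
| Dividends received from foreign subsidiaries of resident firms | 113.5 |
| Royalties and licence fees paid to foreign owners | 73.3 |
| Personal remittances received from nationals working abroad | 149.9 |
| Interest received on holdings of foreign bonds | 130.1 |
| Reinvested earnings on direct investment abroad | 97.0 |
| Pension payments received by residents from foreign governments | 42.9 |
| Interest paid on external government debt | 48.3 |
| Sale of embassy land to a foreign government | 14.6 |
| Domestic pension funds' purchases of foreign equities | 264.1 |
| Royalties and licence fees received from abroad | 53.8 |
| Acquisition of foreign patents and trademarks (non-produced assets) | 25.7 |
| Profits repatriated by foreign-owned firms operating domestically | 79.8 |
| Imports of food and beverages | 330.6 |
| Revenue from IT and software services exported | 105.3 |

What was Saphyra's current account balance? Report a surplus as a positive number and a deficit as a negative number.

Goods: -721.4 - 330.6 = -1052.0
Services: 53.8 + 200.0 + 97.5 + 105.3 - 73.3 = 383.3
Primary income: 97.0 - 48.3 + 113.5 - 79.8 + 130.1 = 212.5
Secondary income: -26.8 + 149.9 + 42.9 = 166.0
Current account = (-1052.0) + 383.3 + 212.5 + 166.0 = -290.2
(Excluded from the current account — financial account: inward foreign direct investment in the manufacturing sector 301.9, domestic pension funds' purchases of foreign equities 264.1; capital account: debt forgiveness received from foreign official creditors 31.0, sale of embassy land to a foreign government 14.6, acquisition of foreign patents and trademarks (non-produced assets) 25.7.)

-290.2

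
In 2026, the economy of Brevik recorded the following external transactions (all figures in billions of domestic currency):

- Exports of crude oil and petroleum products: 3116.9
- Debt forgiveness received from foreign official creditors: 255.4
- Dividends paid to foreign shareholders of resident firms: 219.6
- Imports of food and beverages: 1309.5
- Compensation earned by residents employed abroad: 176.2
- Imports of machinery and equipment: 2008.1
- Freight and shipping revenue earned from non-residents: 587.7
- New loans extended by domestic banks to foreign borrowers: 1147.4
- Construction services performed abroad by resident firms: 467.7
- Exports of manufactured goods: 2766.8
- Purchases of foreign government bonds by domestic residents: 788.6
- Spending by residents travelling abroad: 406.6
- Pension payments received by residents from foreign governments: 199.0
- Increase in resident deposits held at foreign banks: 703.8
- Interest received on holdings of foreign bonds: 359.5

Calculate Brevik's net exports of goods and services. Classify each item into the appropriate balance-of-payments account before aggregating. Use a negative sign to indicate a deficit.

3214.9

Goods: 3116.9 - 2008.1 + 2766.8 - 1309.5 = 2566.1
Services: -406.6 + 587.7 + 467.7 = 648.8
Trade balance = 2566.1 + 648.8 = 3214.9
(Excluded from the trade balance — capital account: debt forgiveness received from foreign official creditors 255.4; primary income: dividends paid to foreign shareholders of resident firms 219.6, compensation earned by residents employed abroad 176.2, interest received on holdings of foreign bonds 359.5; financial account: new loans extended by domestic banks to foreign borrowers 1147.4, purchases of foreign government bonds by domestic residents 788.6, increase in resident deposits held at foreign banks 703.8; secondary income: pension payments received by residents from foreign governments 199.0.)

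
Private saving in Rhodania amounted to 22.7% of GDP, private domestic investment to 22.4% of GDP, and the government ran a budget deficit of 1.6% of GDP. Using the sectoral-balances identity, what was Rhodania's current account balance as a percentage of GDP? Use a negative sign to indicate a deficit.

-1.3

By the sectoral-balances identity, CA = (S_private - I) + (T - G).
Private balance = 22.7 - 22.4 = 0.3
Government balance (T - G) = -1.6
CA = 0.3 + (-1.6) = -1.3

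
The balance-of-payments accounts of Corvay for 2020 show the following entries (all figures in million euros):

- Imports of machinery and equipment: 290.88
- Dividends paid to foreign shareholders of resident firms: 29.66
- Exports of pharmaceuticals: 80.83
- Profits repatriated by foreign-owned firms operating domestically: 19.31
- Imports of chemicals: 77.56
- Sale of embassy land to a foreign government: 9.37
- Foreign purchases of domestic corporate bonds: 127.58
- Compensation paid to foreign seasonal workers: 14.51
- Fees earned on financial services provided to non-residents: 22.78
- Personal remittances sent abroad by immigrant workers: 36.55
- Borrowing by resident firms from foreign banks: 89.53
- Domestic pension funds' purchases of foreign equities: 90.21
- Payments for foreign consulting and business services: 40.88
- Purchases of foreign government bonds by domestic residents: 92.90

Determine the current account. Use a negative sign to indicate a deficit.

Goods: -77.56 - 290.88 + 80.83 = -287.61
Services: 22.78 - 40.88 = -18.10
Primary income: -14.51 - 29.66 - 19.31 = -63.48
Secondary income: -36.55
Current account = (-287.61) + (-18.10) + (-63.48) + (-36.55) = -405.74
(Excluded from the current account — capital account: sale of embassy land to a foreign government 9.37; financial account: foreign purchases of domestic corporate bonds 127.58, borrowing by resident firms from foreign banks 89.53, domestic pension funds' purchases of foreign equities 90.21, purchases of foreign government bonds by domestic residents 92.90.)

-405.74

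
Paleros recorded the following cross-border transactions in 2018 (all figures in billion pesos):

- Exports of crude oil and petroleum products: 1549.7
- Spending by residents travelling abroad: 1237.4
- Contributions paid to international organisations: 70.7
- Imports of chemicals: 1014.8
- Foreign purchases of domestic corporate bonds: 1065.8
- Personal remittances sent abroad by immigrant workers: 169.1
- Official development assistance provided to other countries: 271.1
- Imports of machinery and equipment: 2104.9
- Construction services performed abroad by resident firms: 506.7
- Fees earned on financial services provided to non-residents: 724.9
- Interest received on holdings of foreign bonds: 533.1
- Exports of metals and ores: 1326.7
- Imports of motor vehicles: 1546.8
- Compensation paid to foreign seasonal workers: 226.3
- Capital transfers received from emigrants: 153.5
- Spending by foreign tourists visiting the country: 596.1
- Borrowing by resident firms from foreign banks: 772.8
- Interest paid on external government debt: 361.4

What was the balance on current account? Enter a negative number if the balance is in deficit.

Goods: 1326.7 - 2104.9 + 1549.7 - 1546.8 - 1014.8 = -1790.1
Services: 596.1 - 1237.4 + 724.9 + 506.7 = 590.3
Primary income: -361.4 - 226.3 + 533.1 = -54.6
Secondary income: -271.1 - 70.7 - 169.1 = -510.9
Current account = (-1790.1) + 590.3 + (-54.6) + (-510.9) = -1765.3
(Excluded from the current account — financial account: foreign purchases of domestic corporate bonds 1065.8, borrowing by resident firms from foreign banks 772.8; capital account: capital transfers received from emigrants 153.5.)

-1765.3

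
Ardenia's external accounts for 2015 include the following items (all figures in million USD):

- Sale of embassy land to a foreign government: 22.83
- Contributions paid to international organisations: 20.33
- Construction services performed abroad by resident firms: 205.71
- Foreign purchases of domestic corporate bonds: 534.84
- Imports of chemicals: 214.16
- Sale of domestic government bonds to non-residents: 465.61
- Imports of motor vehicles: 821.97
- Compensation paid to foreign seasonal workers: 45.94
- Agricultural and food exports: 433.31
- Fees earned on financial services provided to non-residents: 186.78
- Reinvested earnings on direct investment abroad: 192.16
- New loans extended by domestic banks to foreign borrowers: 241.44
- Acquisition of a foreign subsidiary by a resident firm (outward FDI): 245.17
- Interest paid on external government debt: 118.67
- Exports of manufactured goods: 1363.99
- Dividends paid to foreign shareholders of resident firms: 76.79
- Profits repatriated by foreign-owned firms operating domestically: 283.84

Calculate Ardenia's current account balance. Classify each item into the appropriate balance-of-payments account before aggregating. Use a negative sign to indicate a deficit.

Goods: -214.16 - 821.97 + 433.31 + 1363.99 = 761.17
Services: 205.71 + 186.78 = 392.49
Primary income: 192.16 - 76.79 - 45.94 - 283.84 - 118.67 = -333.08
Secondary income: -20.33
Current account = 761.17 + 392.49 + (-333.08) + (-20.33) = 800.25
(Excluded from the current account — capital account: sale of embassy land to a foreign government 22.83; financial account: foreign purchases of domestic corporate bonds 534.84, sale of domestic government bonds to non-residents 465.61, new loans extended by domestic banks to foreign borrowers 241.44, acquisition of a foreign subsidiary by a resident firm (outward FDI) 245.17.)

800.25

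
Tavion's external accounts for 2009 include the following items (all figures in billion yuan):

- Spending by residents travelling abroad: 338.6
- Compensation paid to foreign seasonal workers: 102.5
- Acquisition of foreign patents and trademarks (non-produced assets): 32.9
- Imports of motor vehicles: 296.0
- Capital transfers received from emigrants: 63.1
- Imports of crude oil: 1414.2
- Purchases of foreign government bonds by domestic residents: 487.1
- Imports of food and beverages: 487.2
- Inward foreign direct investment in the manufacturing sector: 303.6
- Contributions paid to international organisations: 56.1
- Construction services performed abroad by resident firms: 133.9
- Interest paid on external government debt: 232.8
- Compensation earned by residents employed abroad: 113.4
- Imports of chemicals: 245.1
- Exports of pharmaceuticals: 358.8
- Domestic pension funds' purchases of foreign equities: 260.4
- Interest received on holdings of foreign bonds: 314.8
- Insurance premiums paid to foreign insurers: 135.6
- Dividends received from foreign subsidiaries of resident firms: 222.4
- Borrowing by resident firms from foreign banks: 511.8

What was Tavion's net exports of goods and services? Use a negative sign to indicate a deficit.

Goods: 358.8 - 245.1 - 487.2 - 1414.2 - 296.0 = -2083.7
Services: -338.6 + 133.9 - 135.6 = -340.3
Trade balance = -2083.7 + (-340.3) = -2424.0
(Excluded from the trade balance — primary income: compensation paid to foreign seasonal workers 102.5, interest paid on external government debt 232.8, compensation earned by residents employed abroad 113.4, interest received on holdings of foreign bonds 314.8, dividends received from foreign subsidiaries of resident firms 222.4; capital account: acquisition of foreign patents and trademarks (non-produced assets) 32.9, capital transfers received from emigrants 63.1; financial account: purchases of foreign government bonds by domestic residents 487.1, inward foreign direct investment in the manufacturing sector 303.6, domestic pension funds' purchases of foreign equities 260.4, borrowing by resident firms from foreign banks 511.8; secondary income: contributions paid to international organisations 56.1.)

-2424.0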